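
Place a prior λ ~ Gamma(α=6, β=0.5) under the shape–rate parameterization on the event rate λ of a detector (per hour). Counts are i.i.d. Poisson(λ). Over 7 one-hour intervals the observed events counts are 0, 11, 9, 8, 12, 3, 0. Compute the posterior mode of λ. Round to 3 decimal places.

λ̂_MAP = 6.400

Σxᵢ = 0+11+9+8+12+3+0 = 43, with n = 7.
Posterior ∝ λ^5e^(−0.5λ) · λ^43e^(−7λ) = λ^48e^(−7.5λ), i.e. Gamma(shape=49, rate=7.5).
The mode of a Gamma(a, b) with a ≥ 1 (shape–rate) is (a−1)/b = 48/7.5 ≈ 6.400.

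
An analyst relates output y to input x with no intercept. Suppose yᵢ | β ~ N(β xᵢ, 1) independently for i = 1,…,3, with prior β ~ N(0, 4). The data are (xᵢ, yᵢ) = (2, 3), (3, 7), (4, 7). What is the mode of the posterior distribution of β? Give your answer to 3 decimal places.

log p(β | y) = −Σ(yᵢ − βxᵢ)²/(2·1) − β²/(2·4) + const.
Setting the derivative to zero: Σxᵢ(yᵢ − βxᵢ)/1 − β/4 = 0, so β = Σxᵢyᵢ / (Σxᵢ² + σ²/τ²).
Σxᵢyᵢ = 2·3 + 3·7 + 4·7 = 55; Σxᵢ² = 29; σ²/τ² = 0.25.
β̂_MAP = 55 / (29 + 0.25) = 55/29.25 ≈ 1.880.

β̂_MAP = 1.880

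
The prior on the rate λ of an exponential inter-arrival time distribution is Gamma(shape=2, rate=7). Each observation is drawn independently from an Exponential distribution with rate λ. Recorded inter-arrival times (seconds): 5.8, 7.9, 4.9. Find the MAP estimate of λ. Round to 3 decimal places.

λ̂_MAP = 0.156

The Exponential(rate=λ) likelihood is ∝ λ^n e^(−λΣtᵢ). Here n = 3 and Σtᵢ = 5.8 + 7.9 + 4.9 = 18.6.
Posterior ∝ λe^(−7λ) · λ^3e^(−18.6λ) = λ^4e^(−25.6λ), i.e. Gamma(5, 25.6).
Mode = (a−1)/b = 4/25.6 ≈ 0.156.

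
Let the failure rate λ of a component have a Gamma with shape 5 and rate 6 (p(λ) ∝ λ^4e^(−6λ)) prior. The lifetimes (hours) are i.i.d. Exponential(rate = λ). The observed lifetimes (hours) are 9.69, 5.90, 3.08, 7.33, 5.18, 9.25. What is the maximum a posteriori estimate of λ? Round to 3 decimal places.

The Exponential(rate=λ) likelihood is ∝ λ^n e^(−λΣtᵢ). Here n = 6 and Σtᵢ = 9.69 + 5.90 + 3.08 + 7.33 + 5.18 + 9.25 = 40.43.
Posterior ∝ λ^4e^(−6λ) · λ^6e^(−40.43λ) = λ^10e^(−46.43λ), i.e. Gamma(11, 46.43).
Mode = (a−1)/b = 10/46.43 ≈ 0.215.

λ̂_MAP = 0.215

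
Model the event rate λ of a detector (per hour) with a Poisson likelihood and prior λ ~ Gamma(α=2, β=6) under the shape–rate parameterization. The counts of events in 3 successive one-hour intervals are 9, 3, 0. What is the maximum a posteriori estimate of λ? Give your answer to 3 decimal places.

Σxᵢ = 9+3+0 = 12, with n = 3.
Posterior ∝ λe^(−6λ) · λ^12e^(−3λ) = λ^13e^(−9λ), i.e. Gamma(shape=14, rate=9).
The mode of a Gamma(a, b) with a ≥ 1 (shape–rate) is (a−1)/b = 13/9 ≈ 1.444.

λ̂_MAP = 1.444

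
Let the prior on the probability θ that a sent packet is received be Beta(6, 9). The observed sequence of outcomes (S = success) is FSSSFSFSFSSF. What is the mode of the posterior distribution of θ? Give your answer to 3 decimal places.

θ̂_MAP = 0.480

Prior: Beta(6, 9).
Data: 7 successes in 12 trials (from the sequence). The binomial likelihood contributes θ^7(1−θ)^5, so the posterior is Beta(6+7, 9+5) = Beta(13, 14).
For Beta(a, b) with a, b > 1 the mode is (a−1)/(a+b−2) = 12/25 ≈ 0.480.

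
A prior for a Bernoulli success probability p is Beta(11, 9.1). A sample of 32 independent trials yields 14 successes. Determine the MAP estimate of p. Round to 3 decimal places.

p̂_MAP = 0.479

Prior: Beta(11, 9.1).
Data: 14 successes in 32 trials. The binomial likelihood contributes p^14(1−p)^18, so the posterior is Beta(11+14, 9.1+18) = Beta(25, 27.1).
For Beta(a, b) with a, b > 1 the mode is (a−1)/(a+b−2) = 24/50.1 ≈ 0.479.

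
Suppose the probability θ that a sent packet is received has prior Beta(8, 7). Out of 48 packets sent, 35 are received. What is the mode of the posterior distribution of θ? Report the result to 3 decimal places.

Prior: Beta(8, 7).
Data: 35 successes in 48 trials. The binomial likelihood contributes θ^35(1−θ)^13, so the posterior is Beta(8+35, 7+13) = Beta(43, 20).
For Beta(a, b) with a, b > 1 the mode is (a−1)/(a+b−2) = 42/61 ≈ 0.689.

θ̂_MAP = 0.689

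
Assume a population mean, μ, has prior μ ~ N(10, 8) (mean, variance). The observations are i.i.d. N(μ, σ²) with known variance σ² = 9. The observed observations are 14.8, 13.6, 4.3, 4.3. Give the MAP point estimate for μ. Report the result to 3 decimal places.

μ̂_MAP = 9.415

n = 4; x̄ = (14.8 + 13.6 + 4.3 + 4.3)/4 = 37/4 = 9.25.
For a Normal prior and Normal likelihood with known variance, the posterior is Normal; its mode equals its mean, the precision-weighted average.
Prior precision 1/σ₀² = 1/8 = 0.125; data precision n/σ² = 4/9.
μ̂ = (0.125·10 + (4/9)·9.25) / (0.125 + 4/9) = (193/36)/(41/72) = 386/41 ≈ 9.415.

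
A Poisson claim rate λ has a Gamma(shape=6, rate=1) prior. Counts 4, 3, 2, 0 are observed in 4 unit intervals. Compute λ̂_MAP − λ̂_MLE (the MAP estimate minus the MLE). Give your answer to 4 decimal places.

Σxᵢ = 9. Posterior is Gamma(15, 5); MAP = (15−1)/5 = 14/5 ≈ 2.80000.
MLE = x̄ = 9/4 ≈ 2.25000.
Difference = 14/5 − 9/4 = 11/20 ≈ 0.5500.

MAP − MLE = 0.5500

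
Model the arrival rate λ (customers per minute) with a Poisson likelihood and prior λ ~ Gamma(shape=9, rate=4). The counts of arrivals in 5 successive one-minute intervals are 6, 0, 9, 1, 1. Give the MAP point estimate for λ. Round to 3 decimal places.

Σxᵢ = 6+0+9+1+1 = 17, with n = 5.
Posterior ∝ λ^8e^(−4λ) · λ^17e^(−5λ) = λ^25e^(−9λ), i.e. Gamma(shape=26, rate=9).
The mode of a Gamma(a, b) with a ≥ 1 (shape–rate) is (a−1)/b = 25/9 ≈ 2.778.

λ̂_MAP = 2.778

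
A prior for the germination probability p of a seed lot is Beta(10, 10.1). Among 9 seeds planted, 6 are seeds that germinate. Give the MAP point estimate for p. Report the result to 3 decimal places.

p̂_MAP = 0.554

Prior: Beta(10, 10.1).
Data: 6 successes in 9 trials. The binomial likelihood contributes p^6(1−p)^3, so the posterior is Beta(10+6, 10.1+3) = Beta(16, 13.1).
For Beta(a, b) with a, b > 1 the mode is (a−1)/(a+b−2) = 15/27.1 ≈ 0.554.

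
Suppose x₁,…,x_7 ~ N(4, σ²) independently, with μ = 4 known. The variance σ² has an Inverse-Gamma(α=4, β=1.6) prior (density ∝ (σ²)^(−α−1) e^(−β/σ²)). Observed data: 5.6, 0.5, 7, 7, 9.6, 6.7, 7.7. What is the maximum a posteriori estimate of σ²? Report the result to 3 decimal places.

Sum of squared deviations about the known mean: SS = (5.6−4)² + (0.5−4)² + (7−4)² + (7−4)² + (9.6−4)² + (6.7−4)² + (7.7−4)² = 85.15.
The Normal likelihood contributes (σ²)^(−n/2) exp(−SS/(2σ²)), so the posterior is Inverse-Gamma(α + n/2, β + SS/2) = Inverse-Gamma(7.5, 44.175).
The mode of Inverse-Gamma(a, b) is b/(a+1) = 44.175/8.5 ≈ 5.197.

σ̂²_MAP = 5.197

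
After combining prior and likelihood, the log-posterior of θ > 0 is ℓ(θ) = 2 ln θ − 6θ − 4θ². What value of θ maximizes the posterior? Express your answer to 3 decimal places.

ℓ'(θ) = 2/θ − 6 − 8θ. Setting this to zero and multiplying by θ: 8θ² + 6θ − 2 = 0.
θ = (−6 + √(6² + 4·8·2)) / (2·8) = (−6 + √100) / 16 = (−6 + 10)/16 = 1/4.
ℓ''(θ) = −2/θ² − 8 < 0, confirming a maximum.

θ̂_MAP = 0.250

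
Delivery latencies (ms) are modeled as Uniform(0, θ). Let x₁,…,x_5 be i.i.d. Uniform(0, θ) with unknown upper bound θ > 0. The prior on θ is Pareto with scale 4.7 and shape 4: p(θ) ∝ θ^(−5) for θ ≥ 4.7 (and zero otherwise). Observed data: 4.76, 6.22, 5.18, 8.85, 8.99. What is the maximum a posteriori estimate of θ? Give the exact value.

The Uniform(0, θ) likelihood is θ^(−n) for θ ≥ max(xᵢ), zero otherwise. Here max(xᵢ) = 8.99.
Posterior ∝ θ^(−5) · θ^(−5) = θ^(−10) on θ ≥ max(4.7, 8.99) = 8.99.
This density is strictly decreasing in θ, so the posterior mode lies at the lower boundary of the support.

θ̂_MAP = 8.99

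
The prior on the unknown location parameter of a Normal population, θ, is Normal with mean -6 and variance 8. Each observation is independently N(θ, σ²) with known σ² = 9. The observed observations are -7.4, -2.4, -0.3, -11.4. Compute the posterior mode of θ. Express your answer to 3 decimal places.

n = 4; x̄ = ((-7.4) + (-2.4) + (-0.3) + (-11.4))/4 = -21.5/4 = -5.375.
For a Normal prior and Normal likelihood with known variance, the posterior is Normal; its mode equals its mean, the precision-weighted average.
Prior precision 1/σ₀² = 1/8 = 0.125; data precision n/σ² = 4/9.
θ̂ = (0.125·(-6) + (4/9)·(-5.375)) / (0.125 + 4/9) = (-113/36)/(41/72) = -226/41 ≈ -5.512.

θ̂_MAP = -5.512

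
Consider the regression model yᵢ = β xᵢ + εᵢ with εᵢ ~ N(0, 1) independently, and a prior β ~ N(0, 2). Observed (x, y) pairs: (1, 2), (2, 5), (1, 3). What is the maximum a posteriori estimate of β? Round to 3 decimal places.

log p(β | y) = −Σ(yᵢ − βxᵢ)²/(2·1) − β²/(2·2) + const.
Setting the derivative to zero: Σxᵢ(yᵢ − βxᵢ)/1 − β/2 = 0, so β = Σxᵢyᵢ / (Σxᵢ² + σ²/τ²).
Σxᵢyᵢ = 1·2 + 2·5 + 1·3 = 15; Σxᵢ² = 6; σ²/τ² = 0.5.
β̂_MAP = 15 / (6 + 0.5) = 15/6.5 ≈ 2.308.

β̂_MAP = 2.308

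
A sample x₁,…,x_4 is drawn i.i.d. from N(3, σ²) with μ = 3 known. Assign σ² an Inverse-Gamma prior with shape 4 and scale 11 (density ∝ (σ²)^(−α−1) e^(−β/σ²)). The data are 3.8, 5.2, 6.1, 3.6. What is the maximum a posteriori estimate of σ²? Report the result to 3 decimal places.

Sum of squared deviations about the known mean: SS = (3.8−3)² + (5.2−3)² + (6.1−3)² + (3.6−3)² = 15.45.
The Normal likelihood contributes (σ²)^(−n/2) exp(−SS/(2σ²)), so the posterior is Inverse-Gamma(α + n/2, β + SS/2) = Inverse-Gamma(6, 18.725).
The mode of Inverse-Gamma(a, b) is b/(a+1) = 18.725/7 ≈ 2.675.

σ̂²_MAP = 2.675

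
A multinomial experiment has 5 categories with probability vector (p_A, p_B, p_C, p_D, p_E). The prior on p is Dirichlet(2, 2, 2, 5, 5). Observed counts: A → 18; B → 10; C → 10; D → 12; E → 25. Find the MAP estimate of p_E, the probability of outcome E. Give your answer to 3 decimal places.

The posterior is Dirichlet(αᵢ + nᵢ) = Dirichlet(20, 12, 12, 17, 30).
For a Dirichlet(a₁,…,a_K) with all aᵢ > 1, the mode has j-th component (aⱼ − 1)/(Σaᵢ − K).
Here Σaᵢ = 91 and K = 5, so p_E = (30 − 1)/(91 − 5) = 29/86 ≈ 0.337.

MAP estimate of p_E = 0.337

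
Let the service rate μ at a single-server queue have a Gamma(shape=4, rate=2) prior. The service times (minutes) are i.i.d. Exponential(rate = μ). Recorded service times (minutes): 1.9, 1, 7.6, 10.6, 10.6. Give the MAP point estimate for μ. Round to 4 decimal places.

μ̂_MAP = 0.2374

The Exponential(rate=μ) likelihood is ∝ μ^n e^(−μΣtᵢ). Here n = 5 and Σtᵢ = 1.9 + 1 + 7.6 + 10.6 + 10.6 = 31.7.
Posterior ∝ μ^3e^(−2μ) · μ^5e^(−31.7μ) = μ^8e^(−33.7μ), i.e. Gamma(9, 33.7).
Mode = (a−1)/b = 8/33.7 ≈ 0.2374.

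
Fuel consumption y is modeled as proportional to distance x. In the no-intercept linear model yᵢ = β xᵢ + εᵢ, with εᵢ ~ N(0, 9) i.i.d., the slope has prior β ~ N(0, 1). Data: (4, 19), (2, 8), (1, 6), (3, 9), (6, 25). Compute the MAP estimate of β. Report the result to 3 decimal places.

β̂_MAP = 3.667

log p(β | y) = −Σ(yᵢ − βxᵢ)²/(2·9) − β²/(2·1) + const.
Setting the derivative to zero: Σxᵢ(yᵢ − βxᵢ)/9 − β/1 = 0, so β = Σxᵢyᵢ / (Σxᵢ² + σ²/τ²).
Σxᵢyᵢ = 4·19 + 2·8 + 1·6 + 3·9 + 6·25 = 275; Σxᵢ² = 66; σ²/τ² = 9.
β̂_MAP = 275 / (66 + 9) = 275/75 ≈ 3.667.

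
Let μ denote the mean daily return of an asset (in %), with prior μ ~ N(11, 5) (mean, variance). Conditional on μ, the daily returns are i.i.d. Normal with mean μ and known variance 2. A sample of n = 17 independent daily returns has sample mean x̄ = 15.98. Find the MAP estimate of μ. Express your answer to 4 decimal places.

μ̂_MAP = 15.8655

n = 17, x̄ = 15.98.
For a Normal prior and Normal likelihood with known variance, the posterior is Normal; its mode equals its mean, the precision-weighted average.
Prior precision 1/σ₀² = 1/5 = 0.2; data precision n/σ² = 17/2 = 8.5.
μ̂ = (0.2·11 + 8.5·15.98) / (0.2 + 8.5) = 138.03/8.7 = 4601/290 ≈ 15.8655.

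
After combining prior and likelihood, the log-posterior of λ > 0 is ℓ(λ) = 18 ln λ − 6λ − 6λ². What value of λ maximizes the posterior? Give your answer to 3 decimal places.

ℓ'(λ) = 18/λ − 6 − 12λ. Setting this to zero and multiplying by λ: 12λ² + 6λ − 18 = 0.
λ = (−6 + √(6² + 4·12·18)) / (2·12) = (−6 + √900) / 24 = (−6 + 30)/24 = 1.
ℓ''(λ) = −18/λ² − 12 < 0, confirming a maximum.

λ̂_MAP = 1.000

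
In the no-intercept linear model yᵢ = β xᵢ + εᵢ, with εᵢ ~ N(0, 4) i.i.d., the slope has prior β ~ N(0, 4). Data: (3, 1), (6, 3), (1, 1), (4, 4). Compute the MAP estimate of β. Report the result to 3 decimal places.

log p(β | y) = −Σ(yᵢ − βxᵢ)²/(2·4) − β²/(2·4) + const.
Setting the derivative to zero: Σxᵢ(yᵢ − βxᵢ)/4 − β/4 = 0, so β = Σxᵢyᵢ / (Σxᵢ² + σ²/τ²).
Σxᵢyᵢ = 3·1 + 6·3 + 1·1 + 4·4 = 38; Σxᵢ² = 62; σ²/τ² = 1.
β̂_MAP = 38 / (62 + 1) = 38/63 ≈ 0.603.

β̂_MAP = 0.603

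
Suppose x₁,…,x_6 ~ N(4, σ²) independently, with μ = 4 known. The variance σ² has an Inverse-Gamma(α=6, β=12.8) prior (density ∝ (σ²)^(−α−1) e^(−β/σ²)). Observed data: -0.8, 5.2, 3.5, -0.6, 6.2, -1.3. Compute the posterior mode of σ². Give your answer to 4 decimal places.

Sum of squared deviations about the known mean: SS = (-0.8−4)² + (5.2−4)² + (3.5−4)² + (-0.6−4)² + (6.2−4)² + (-1.3−4)² = 78.82.
The Normal likelihood contributes (σ²)^(−n/2) exp(−SS/(2σ²)), so the posterior is Inverse-Gamma(α + n/2, β + SS/2) = Inverse-Gamma(9, 52.21).
The mode of Inverse-Gamma(a, b) is b/(a+1) = 52.21/10 ≈ 5.2210.

σ̂²_MAP = 5.2210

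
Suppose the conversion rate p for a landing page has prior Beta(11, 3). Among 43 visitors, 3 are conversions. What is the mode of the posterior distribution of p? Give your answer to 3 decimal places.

Prior: Beta(11, 3).
Data: 3 successes in 43 trials. The binomial likelihood contributes p^3(1−p)^40, so the posterior is Beta(11+3, 3+40) = Beta(14, 43).
For Beta(a, b) with a, b > 1 the mode is (a−1)/(a+b−2) = 13/55 ≈ 0.236.

p̂_MAP = 0.236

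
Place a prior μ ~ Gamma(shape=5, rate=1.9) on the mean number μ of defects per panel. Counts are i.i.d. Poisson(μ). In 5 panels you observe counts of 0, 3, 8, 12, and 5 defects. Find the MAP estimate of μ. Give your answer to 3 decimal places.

Σxᵢ = 0+3+8+12+5 = 28, with n = 5.
Posterior ∝ μ^4e^(−1.9μ) · μ^28e^(−5μ) = μ^32e^(−6.9μ), i.e. Gamma(shape=33, rate=6.9).
The mode of a Gamma(a, b) with a ≥ 1 (shape–rate) is (a−1)/b = 32/6.9 ≈ 4.638.

μ̂_MAP = 4.638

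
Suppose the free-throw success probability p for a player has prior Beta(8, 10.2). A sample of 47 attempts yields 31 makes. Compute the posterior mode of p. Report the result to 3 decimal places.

p̂_MAP = 0.601

Prior: Beta(8, 10.2).
Data: 31 successes in 47 trials. The binomial likelihood contributes p^31(1−p)^16, so the posterior is Beta(8+31, 10.2+16) = Beta(39, 26.2).
For Beta(a, b) with a, b > 1 the mode is (a−1)/(a+b−2) = 38/63.2 ≈ 0.601.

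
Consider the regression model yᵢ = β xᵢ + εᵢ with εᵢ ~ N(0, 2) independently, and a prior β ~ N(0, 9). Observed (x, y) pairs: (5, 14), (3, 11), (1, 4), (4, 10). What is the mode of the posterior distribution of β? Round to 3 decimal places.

log p(β | y) = −Σ(yᵢ − βxᵢ)²/(2·2) − β²/(2·9) + const.
Setting the derivative to zero: Σxᵢ(yᵢ − βxᵢ)/2 − β/9 = 0, so β = Σxᵢyᵢ / (Σxᵢ² + σ²/τ²).
Σxᵢyᵢ = 5·14 + 3·11 + 1·4 + 4·10 = 147; Σxᵢ² = 51; σ²/τ² = 2/9.
β̂_MAP = 147 / (51 + 2/9) = 147/(461/9) = 1323/461 ≈ 2.870.

β̂_MAP = 2.870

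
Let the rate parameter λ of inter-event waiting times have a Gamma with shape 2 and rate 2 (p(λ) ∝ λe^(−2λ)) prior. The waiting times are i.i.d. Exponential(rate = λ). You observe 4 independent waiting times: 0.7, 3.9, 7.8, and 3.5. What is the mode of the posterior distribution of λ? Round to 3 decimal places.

λ̂_MAP = 0.279

The Exponential(rate=λ) likelihood is ∝ λ^n e^(−λΣtᵢ). Here n = 4 and Σtᵢ = 0.7 + 3.9 + 7.8 + 3.5 = 15.9.
Posterior ∝ λe^(−2λ) · λ^4e^(−15.9λ) = λ^5e^(−17.9λ), i.e. Gamma(6, 17.9).
Mode = (a−1)/b = 5/17.9 ≈ 0.279.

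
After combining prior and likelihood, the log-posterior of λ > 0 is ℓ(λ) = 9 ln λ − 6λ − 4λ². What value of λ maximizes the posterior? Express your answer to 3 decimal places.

ℓ'(λ) = 9/λ − 6 − 8λ. Setting this to zero and multiplying by λ: 8λ² + 6λ − 9 = 0.
λ = (−6 + √(6² + 4·8·9)) / (2·8) = (−6 + √324) / 16 = (−6 + 18)/16 = 3/4.
ℓ''(λ) = −9/λ² − 8 < 0, confirming a maximum.

λ̂_MAP = 0.750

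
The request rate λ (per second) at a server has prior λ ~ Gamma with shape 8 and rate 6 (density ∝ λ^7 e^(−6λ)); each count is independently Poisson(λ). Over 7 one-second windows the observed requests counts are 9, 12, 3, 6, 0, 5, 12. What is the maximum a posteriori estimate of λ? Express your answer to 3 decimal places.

λ̂_MAP = 4.154

Σxᵢ = 9+12+3+6+0+5+12 = 47, with n = 7.
Posterior ∝ λ^7e^(−6λ) · λ^47e^(−7λ) = λ^54e^(−13λ), i.e. Gamma(shape=55, rate=13).
The mode of a Gamma(a, b) with a ≥ 1 (shape–rate) is (a−1)/b = 54/13 ≈ 4.154.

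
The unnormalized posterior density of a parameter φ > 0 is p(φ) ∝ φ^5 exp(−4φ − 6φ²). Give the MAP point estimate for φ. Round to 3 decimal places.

ℓ'(φ) = 5/φ − 4 − 12φ. Setting this to zero and multiplying by φ: 12φ² + 4φ − 5 = 0.
φ = (−4 + √(4² + 4·12·5)) / (2·12) = (−4 + √256) / 24 = (−4 + 16)/24 = 1/2.
ℓ''(φ) = −5/φ² − 12 < 0, confirming a maximum.

φ̂_MAP = 0.500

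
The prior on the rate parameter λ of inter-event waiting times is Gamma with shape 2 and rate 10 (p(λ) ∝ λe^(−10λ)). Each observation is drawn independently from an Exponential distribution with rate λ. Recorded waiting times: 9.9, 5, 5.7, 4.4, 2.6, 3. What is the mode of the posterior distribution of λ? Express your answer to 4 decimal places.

λ̂_MAP = 0.1724

The Exponential(rate=λ) likelihood is ∝ λ^n e^(−λΣtᵢ). Here n = 6 and Σtᵢ = 9.9 + 5 + 5.7 + 4.4 + 2.6 + 3 = 30.6.
Posterior ∝ λe^(−10λ) · λ^6e^(−30.6λ) = λ^7e^(−40.6λ), i.e. Gamma(8, 40.6).
Mode = (a−1)/b = 7/40.6 ≈ 0.1724.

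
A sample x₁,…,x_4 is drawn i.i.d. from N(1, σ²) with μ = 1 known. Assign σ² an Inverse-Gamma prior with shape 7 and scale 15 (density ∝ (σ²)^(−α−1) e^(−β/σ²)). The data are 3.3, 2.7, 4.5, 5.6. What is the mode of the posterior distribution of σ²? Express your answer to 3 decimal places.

σ̂²_MAP = 3.580

Sum of squared deviations about the known mean: SS = (3.3−1)² + (2.7−1)² + (4.5−1)² + (5.6−1)² = 41.59.
The Normal likelihood contributes (σ²)^(−n/2) exp(−SS/(2σ²)), so the posterior is Inverse-Gamma(α + n/2, β + SS/2) = Inverse-Gamma(9, 35.795).
The mode of Inverse-Gamma(a, b) is b/(a+1) = 35.795/10 ≈ 3.580.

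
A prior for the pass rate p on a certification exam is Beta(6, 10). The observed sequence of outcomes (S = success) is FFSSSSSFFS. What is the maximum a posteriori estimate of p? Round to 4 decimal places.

Prior: Beta(6, 10).
Data: 6 successes in 10 trials (from the sequence). The binomial likelihood contributes p^6(1−p)^4, so the posterior is Beta(6+6, 10+4) = Beta(12, 14).
For Beta(a, b) with a, b > 1 the mode is (a−1)/(a+b−2) = 11/24 ≈ 0.4583.

p̂_MAP = 0.4583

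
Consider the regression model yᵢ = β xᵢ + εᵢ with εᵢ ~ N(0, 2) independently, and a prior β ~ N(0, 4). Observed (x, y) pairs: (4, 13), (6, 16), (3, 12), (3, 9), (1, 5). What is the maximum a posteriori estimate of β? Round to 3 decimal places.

β̂_MAP = 3.021

log p(β | y) = −Σ(yᵢ − βxᵢ)²/(2·2) − β²/(2·4) + const.
Setting the derivative to zero: Σxᵢ(yᵢ − βxᵢ)/2 − β/4 = 0, so β = Σxᵢyᵢ / (Σxᵢ² + σ²/τ²).
Σxᵢyᵢ = 4·13 + 6·16 + 3·12 + 3·9 + 1·5 = 216; Σxᵢ² = 71; σ²/τ² = 0.5.
β̂_MAP = 216 / (71 + 0.5) = 216/71.5 ≈ 3.021.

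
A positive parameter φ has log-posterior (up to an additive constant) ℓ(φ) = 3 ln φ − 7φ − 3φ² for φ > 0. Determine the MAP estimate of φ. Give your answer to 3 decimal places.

ℓ'(φ) = 3/φ − 7 − 6φ. Setting this to zero and multiplying by φ: 6φ² + 7φ − 3 = 0.
φ = (−7 + √(7² + 4·6·3)) / (2·6) = (−7 + √121) / 12 = (−7 + 11)/12 = 1/3.
ℓ''(φ) = −3/φ² − 6 < 0, confirming a maximum.

φ̂_MAP = 0.333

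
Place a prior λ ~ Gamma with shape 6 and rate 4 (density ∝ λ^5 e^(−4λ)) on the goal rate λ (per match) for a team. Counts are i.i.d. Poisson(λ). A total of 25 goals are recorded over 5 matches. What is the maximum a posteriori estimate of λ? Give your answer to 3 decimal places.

λ̂_MAP = 3.333

Σxᵢ = 25, n = 5.
Posterior ∝ λ^5e^(−4λ) · λ^25e^(−5λ) = λ^30e^(−9λ), i.e. Gamma(shape=31, rate=9).
The mode of a Gamma(a, b) with a ≥ 1 (shape–rate) is (a−1)/b = 30/9 ≈ 3.333.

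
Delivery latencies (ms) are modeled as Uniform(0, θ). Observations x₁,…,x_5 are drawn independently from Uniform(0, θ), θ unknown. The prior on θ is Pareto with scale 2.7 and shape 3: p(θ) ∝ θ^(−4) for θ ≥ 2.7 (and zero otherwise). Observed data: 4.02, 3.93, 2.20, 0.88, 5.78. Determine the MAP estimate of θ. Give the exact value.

θ̂_MAP = 5.78

The Uniform(0, θ) likelihood is θ^(−n) for θ ≥ max(xᵢ), zero otherwise. Here max(xᵢ) = 5.78.
Posterior ∝ θ^(−4) · θ^(−5) = θ^(−9) on θ ≥ max(2.7, 5.78) = 5.78.
This density is strictly decreasing in θ, so the posterior mode lies at the lower boundary of the support.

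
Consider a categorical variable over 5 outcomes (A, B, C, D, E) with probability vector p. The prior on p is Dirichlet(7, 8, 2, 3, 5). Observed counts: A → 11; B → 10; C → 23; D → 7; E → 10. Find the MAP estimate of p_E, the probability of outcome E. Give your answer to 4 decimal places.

MAP estimate of p_E = 0.1728

The posterior is Dirichlet(αᵢ + nᵢ) = Dirichlet(18, 18, 25, 10, 15).
For a Dirichlet(a₁,…,a_K) with all aᵢ > 1, the mode has j-th component (aⱼ − 1)/(Σaᵢ − K).
Here Σaᵢ = 86 and K = 5, so p_E = (15 − 1)/(86 − 5) = 14/81 ≈ 0.1728.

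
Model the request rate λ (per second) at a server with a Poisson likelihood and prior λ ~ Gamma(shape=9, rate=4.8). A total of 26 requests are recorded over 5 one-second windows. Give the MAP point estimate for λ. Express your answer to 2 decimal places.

λ̂_MAP = 3.47

Σxᵢ = 26, n = 5.
Posterior ∝ λ^8e^(−4.8λ) · λ^26e^(−5λ) = λ^34e^(−9.8λ), i.e. Gamma(shape=35, rate=9.8).
The mode of a Gamma(a, b) with a ≥ 1 (shape–rate) is (a−1)/b = 34/9.8 ≈ 3.47.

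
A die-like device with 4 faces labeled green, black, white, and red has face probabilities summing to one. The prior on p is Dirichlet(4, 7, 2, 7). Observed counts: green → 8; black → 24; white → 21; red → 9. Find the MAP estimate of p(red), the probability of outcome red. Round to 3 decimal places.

The posterior is Dirichlet(αᵢ + nᵢ) = Dirichlet(12, 31, 23, 16).
For a Dirichlet(a₁,…,a_K) with all aᵢ > 1, the mode has j-th component (aⱼ − 1)/(Σaᵢ − K).
Here Σaᵢ = 82 and K = 4, so p(red) = (16 − 1)/(82 − 4) = 15/78 ≈ 0.192.

MAP estimate of p(red) = 0.192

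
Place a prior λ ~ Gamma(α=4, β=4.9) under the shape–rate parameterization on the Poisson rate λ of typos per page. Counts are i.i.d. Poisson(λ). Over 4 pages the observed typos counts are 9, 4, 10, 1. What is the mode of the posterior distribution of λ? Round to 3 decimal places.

λ̂_MAP = 3.034

Σxᵢ = 9+4+10+1 = 24, with n = 4.
Posterior ∝ λ^3e^(−4.9λ) · λ^24e^(−4λ) = λ^27e^(−8.9λ), i.e. Gamma(shape=28, rate=8.9).
The mode of a Gamma(a, b) with a ≥ 1 (shape–rate) is (a−1)/b = 27/8.9 ≈ 3.034.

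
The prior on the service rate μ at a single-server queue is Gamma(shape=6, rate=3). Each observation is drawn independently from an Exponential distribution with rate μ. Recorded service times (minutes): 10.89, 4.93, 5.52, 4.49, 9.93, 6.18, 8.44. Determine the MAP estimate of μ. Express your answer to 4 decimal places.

μ̂_MAP = 0.2248

The Exponential(rate=μ) likelihood is ∝ μ^n e^(−μΣtᵢ). Here n = 7 and Σtᵢ = 10.89 + 4.93 + 5.52 + 4.49 + 9.93 + 6.18 + 8.44 = 50.38.
Posterior ∝ μ^5e^(−3μ) · μ^7e^(−50.38μ) = μ^12e^(−53.38μ), i.e. Gamma(13, 53.38).
Mode = (a−1)/b = 12/53.38 ≈ 0.2248.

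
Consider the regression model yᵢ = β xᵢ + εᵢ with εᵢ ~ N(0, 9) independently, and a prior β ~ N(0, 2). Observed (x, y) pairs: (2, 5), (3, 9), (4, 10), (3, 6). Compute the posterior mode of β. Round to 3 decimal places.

log p(β | y) = −Σ(yᵢ − βxᵢ)²/(2·9) − β²/(2·2) + const.
Setting the derivative to zero: Σxᵢ(yᵢ − βxᵢ)/9 − β/2 = 0, so β = Σxᵢyᵢ / (Σxᵢ² + σ²/τ²).
Σxᵢyᵢ = 2·5 + 3·9 + 4·10 + 3·6 = 95; Σxᵢ² = 38; σ²/τ² = 4.5.
β̂_MAP = 95 / (38 + 4.5) = 95/42.5 ≈ 2.235.

β̂_MAP = 2.235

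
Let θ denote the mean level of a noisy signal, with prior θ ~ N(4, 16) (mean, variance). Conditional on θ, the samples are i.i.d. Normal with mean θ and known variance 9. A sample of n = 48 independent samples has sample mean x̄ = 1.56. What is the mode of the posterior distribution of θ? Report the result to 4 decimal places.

n = 48, x̄ = 1.56.
For a Normal prior and Normal likelihood with known variance, the posterior is Normal; its mode equals its mean, the precision-weighted average.
Prior precision 1/σ₀² = 1/16 = 0.0625; data precision n/σ² = 48/9 = 16/3.
θ̂ = (0.0625·4 + (16/3)·1.56) / (0.0625 + 16/3) = 8.57/(259/48) = 10284/6475 ≈ 1.5883.

θ̂_MAP = 1.5883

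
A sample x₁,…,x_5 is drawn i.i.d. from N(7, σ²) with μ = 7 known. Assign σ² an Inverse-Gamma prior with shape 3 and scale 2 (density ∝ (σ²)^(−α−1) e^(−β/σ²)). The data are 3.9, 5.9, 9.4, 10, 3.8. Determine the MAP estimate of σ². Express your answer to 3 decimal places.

Sum of squared deviations about the known mean: SS = (3.9−7)² + (5.9−7)² + (9.4−7)² + (10−7)² + (3.8−7)² = 35.82.
The Normal likelihood contributes (σ²)^(−n/2) exp(−SS/(2σ²)), so the posterior is Inverse-Gamma(α + n/2, β + SS/2) = Inverse-Gamma(5.5, 19.91).
The mode of Inverse-Gamma(a, b) is b/(a+1) = 19.91/6.5 ≈ 3.063.

σ̂²_MAP = 3.063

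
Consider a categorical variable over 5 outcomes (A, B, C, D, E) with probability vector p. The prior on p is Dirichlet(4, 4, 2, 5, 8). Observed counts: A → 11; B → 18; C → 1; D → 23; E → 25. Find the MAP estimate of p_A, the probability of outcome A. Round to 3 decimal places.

The posterior is Dirichlet(αᵢ + nᵢ) = Dirichlet(15, 22, 3, 28, 33).
For a Dirichlet(a₁,…,a_K) with all aᵢ > 1, the mode has j-th component (aⱼ − 1)/(Σaᵢ − K).
Here Σaᵢ = 101 and K = 5, so p_A = (15 − 1)/(101 − 5) = 14/96 ≈ 0.146.

MAP estimate of p_A = 0.146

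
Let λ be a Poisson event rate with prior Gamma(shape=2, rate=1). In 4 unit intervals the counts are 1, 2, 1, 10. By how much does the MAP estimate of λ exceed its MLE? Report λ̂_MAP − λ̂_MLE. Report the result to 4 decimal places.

Σxᵢ = 14. Posterior is Gamma(16, 5); MAP = (16−1)/5 = 15/5 ≈ 3.00000.
MLE = x̄ = 14/4 ≈ 3.50000.
Difference = 15/5 − 14/4 = -1/2 ≈ -0.5000.

MAP − MLE = -0.5000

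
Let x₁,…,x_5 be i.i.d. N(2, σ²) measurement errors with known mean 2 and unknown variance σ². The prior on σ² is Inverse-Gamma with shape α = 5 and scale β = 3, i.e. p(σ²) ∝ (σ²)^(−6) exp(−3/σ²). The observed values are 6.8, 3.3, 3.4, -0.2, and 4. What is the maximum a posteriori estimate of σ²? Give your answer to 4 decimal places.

σ̂²_MAP = 2.4429

Sum of squared deviations about the known mean: SS = (6.8−2)² + (3.3−2)² + (3.4−2)² + (-0.2−2)² + (4−2)² = 35.53.
The Normal likelihood contributes (σ²)^(−n/2) exp(−SS/(2σ²)), so the posterior is Inverse-Gamma(α + n/2, β + SS/2) = Inverse-Gamma(7.5, 20.765).
The mode of Inverse-Gamma(a, b) is b/(a+1) = 20.765/8.5 ≈ 2.4429.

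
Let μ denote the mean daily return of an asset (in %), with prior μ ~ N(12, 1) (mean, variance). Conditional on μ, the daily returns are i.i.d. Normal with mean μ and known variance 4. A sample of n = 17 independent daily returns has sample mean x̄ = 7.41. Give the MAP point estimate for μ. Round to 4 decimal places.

μ̂_MAP = 8.2843

n = 17, x̄ = 7.41.
For a Normal prior and Normal likelihood with known variance, the posterior is Normal; its mode equals its mean, the precision-weighted average.
Prior precision 1/σ₀² = 1/1 = 1; data precision n/σ² = 17/4 = 4.25.
μ̂ = (1·12 + 4.25·7.41) / (1 + 4.25) = 43.4925/5.25 = 5799/700 ≈ 8.2843.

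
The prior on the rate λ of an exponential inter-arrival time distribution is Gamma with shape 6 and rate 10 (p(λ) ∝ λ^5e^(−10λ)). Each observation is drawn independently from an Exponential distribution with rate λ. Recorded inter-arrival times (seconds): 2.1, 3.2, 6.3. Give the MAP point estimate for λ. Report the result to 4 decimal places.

λ̂_MAP = 0.3704

The Exponential(rate=λ) likelihood is ∝ λ^n e^(−λΣtᵢ). Here n = 3 and Σtᵢ = 2.1 + 3.2 + 6.3 = 11.6.
Posterior ∝ λ^5e^(−10λ) · λ^3e^(−11.6λ) = λ^8e^(−21.6λ), i.e. Gamma(9, 21.6).
Mode = (a−1)/b = 8/21.6 ≈ 0.3704.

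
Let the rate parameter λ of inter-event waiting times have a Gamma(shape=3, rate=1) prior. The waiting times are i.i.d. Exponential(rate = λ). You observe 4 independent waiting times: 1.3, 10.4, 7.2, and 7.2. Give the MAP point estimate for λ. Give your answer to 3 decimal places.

The Exponential(rate=λ) likelihood is ∝ λ^n e^(−λΣtᵢ). Here n = 4 and Σtᵢ = 1.3 + 10.4 + 7.2 + 7.2 = 26.1.
Posterior ∝ λ^2e^(−1λ) · λ^4e^(−26.1λ) = λ^6e^(−27.1λ), i.e. Gamma(7, 27.1).
Mode = (a−1)/b = 6/27.1 ≈ 0.221.

λ̂_MAP = 0.221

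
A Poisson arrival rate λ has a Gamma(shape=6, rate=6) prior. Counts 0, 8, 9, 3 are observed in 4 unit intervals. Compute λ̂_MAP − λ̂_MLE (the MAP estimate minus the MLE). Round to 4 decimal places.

MAP − MLE = -2.5000

Σxᵢ = 20. Posterior is Gamma(26, 10); MAP = (26−1)/10 = 25/10 ≈ 2.50000.
MLE = x̄ = 20/4 ≈ 5.00000.
Difference = 25/10 − 20/4 = -5/2 ≈ -2.5000.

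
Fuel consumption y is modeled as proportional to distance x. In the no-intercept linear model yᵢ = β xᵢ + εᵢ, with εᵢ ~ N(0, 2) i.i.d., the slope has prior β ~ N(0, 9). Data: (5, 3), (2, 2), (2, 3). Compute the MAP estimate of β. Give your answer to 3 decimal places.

log p(β | y) = −Σ(yᵢ − βxᵢ)²/(2·2) − β²/(2·9) + const.
Setting the derivative to zero: Σxᵢ(yᵢ − βxᵢ)/2 − β/9 = 0, so β = Σxᵢyᵢ / (Σxᵢ² + σ²/τ²).
Σxᵢyᵢ = 5·3 + 2·2 + 2·3 = 25; Σxᵢ² = 33; σ²/τ² = 2/9.
β̂_MAP = 25 / (33 + 2/9) = 25/(299/9) = 225/299 ≈ 0.753.

β̂_MAP = 0.753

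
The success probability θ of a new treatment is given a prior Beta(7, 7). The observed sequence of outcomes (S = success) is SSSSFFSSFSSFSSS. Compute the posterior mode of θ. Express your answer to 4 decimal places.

Prior: Beta(7, 7).
Data: 11 successes in 15 trials (from the sequence). The binomial likelihood contributes θ^11(1−θ)^4, so the posterior is Beta(7+11, 7+4) = Beta(18, 11).
For Beta(a, b) with a, b > 1 the mode is (a−1)/(a+b−2) = 17/27 ≈ 0.6296.

θ̂_MAP = 0.6296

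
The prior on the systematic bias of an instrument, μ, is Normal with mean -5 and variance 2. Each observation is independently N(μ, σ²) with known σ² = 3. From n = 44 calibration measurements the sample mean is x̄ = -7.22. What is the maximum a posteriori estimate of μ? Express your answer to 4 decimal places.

n = 44, x̄ = -7.22.
For a Normal prior and Normal likelihood with known variance, the posterior is Normal; its mode equals its mean, the precision-weighted average.
Prior precision 1/σ₀² = 1/2 = 0.5; data precision n/σ² = 44/3.
μ̂ = (0.5·(-5) + (44/3)·(-7.22)) / (0.5 + 44/3) = (-16259/150)/(91/6) = -16259/2275 ≈ -7.1468.

μ̂_MAP = -7.1468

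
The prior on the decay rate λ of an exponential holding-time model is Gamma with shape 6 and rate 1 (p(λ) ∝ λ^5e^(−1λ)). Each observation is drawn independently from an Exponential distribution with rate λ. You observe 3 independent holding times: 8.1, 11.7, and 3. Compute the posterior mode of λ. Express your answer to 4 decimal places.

λ̂_MAP = 0.3361

The Exponential(rate=λ) likelihood is ∝ λ^n e^(−λΣtᵢ). Here n = 3 and Σtᵢ = 8.1 + 11.7 + 3 = 22.8.
Posterior ∝ λ^5e^(−1λ) · λ^3e^(−22.8λ) = λ^8e^(−23.8λ), i.e. Gamma(9, 23.8).
Mode = (a−1)/b = 8/23.8 ≈ 0.3361.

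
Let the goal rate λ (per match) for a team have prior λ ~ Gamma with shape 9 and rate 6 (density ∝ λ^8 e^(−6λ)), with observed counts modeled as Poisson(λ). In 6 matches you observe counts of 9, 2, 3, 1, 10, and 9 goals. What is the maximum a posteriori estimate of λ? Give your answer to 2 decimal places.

λ̂_MAP = 3.50

Σxᵢ = 9+2+3+1+10+9 = 34, with n = 6.
Posterior ∝ λ^8e^(−6λ) · λ^34e^(−6λ) = λ^42e^(−12λ), i.e. Gamma(shape=43, rate=12).
The mode of a Gamma(a, b) with a ≥ 1 (shape–rate) is (a−1)/b = 42/12 ≈ 3.50.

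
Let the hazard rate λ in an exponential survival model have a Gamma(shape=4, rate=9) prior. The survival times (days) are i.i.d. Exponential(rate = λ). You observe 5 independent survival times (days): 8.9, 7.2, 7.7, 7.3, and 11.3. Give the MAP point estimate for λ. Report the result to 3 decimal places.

λ̂_MAP = 0.156

The Exponential(rate=λ) likelihood is ∝ λ^n e^(−λΣtᵢ). Here n = 5 and Σtᵢ = 8.9 + 7.2 + 7.7 + 7.3 + 11.3 = 42.4.
Posterior ∝ λ^3e^(−9λ) · λ^5e^(−42.4λ) = λ^8e^(−51.4λ), i.e. Gamma(9, 51.4).
Mode = (a−1)/b = 8/51.4 ≈ 0.156.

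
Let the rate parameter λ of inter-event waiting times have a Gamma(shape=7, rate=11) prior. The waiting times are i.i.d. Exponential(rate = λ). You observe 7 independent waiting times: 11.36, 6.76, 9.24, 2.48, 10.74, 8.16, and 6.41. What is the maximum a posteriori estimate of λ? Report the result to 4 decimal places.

λ̂_MAP = 0.1965

The Exponential(rate=λ) likelihood is ∝ λ^n e^(−λΣtᵢ). Here n = 7 and Σtᵢ = 11.36 + 6.76 + 9.24 + 2.48 + 10.74 + 8.16 + 6.41 = 55.15.
Posterior ∝ λ^6e^(−11λ) · λ^7e^(−55.15λ) = λ^13e^(−66.15λ), i.e. Gamma(14, 66.15).
Mode = (a−1)/b = 13/66.15 ≈ 0.1965.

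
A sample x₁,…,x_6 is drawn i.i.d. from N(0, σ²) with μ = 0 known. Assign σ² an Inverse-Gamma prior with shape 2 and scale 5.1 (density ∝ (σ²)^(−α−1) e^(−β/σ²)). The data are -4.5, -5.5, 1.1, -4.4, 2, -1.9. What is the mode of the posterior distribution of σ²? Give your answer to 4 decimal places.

σ̂²_MAP = 7.4067

Sum of squared deviations about the known mean: SS = (-4.5−0)² + (-5.5−0)² + (1.1−0)² + (-4.4−0)² + (2−0)² + (-1.9−0)² = 78.68.
The Normal likelihood contributes (σ²)^(−n/2) exp(−SS/(2σ²)), so the posterior is Inverse-Gamma(α + n/2, β + SS/2) = Inverse-Gamma(5, 44.44).
The mode of Inverse-Gamma(a, b) is b/(a+1) = 44.44/6 ≈ 7.4067.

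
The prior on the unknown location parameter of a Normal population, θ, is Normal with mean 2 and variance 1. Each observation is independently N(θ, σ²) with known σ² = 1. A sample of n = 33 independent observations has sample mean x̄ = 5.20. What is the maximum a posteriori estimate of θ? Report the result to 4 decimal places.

n = 33, x̄ = 5.20.
For a Normal prior and Normal likelihood with known variance, the posterior is Normal; its mode equals its mean, the precision-weighted average.
Prior precision 1/σ₀² = 1/1 = 1; data precision n/σ² = 33/1 = 33.
θ̂ = (1·2 + 33·5.2) / (1 + 33) = 173.6/34 = 434/85 ≈ 5.1059.

θ̂_MAP = 5.1059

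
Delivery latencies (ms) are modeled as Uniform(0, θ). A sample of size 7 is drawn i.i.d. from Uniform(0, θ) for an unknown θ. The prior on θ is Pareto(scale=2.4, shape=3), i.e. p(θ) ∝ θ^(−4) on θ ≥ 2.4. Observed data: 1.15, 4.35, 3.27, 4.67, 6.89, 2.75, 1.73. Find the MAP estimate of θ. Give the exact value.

The Uniform(0, θ) likelihood is θ^(−n) for θ ≥ max(xᵢ), zero otherwise. Here max(xᵢ) = 6.89.
Posterior ∝ θ^(−4) · θ^(−7) = θ^(−11) on θ ≥ max(2.4, 6.89) = 6.89.
This density is strictly decreasing in θ, so the posterior mode lies at the lower boundary of the support.

θ̂_MAP = 6.89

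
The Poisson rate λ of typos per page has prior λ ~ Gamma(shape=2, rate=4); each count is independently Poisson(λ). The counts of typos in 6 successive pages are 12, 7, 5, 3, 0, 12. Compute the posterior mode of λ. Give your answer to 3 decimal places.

Σxᵢ = 12+7+5+3+0+12 = 39, with n = 6.
Posterior ∝ λe^(−4λ) · λ^39e^(−6λ) = λ^40e^(−10λ), i.e. Gamma(shape=41, rate=10).
The mode of a Gamma(a, b) with a ≥ 1 (shape–rate) is (a−1)/b = 40/10 ≈ 4.000.

λ̂_MAP = 4.000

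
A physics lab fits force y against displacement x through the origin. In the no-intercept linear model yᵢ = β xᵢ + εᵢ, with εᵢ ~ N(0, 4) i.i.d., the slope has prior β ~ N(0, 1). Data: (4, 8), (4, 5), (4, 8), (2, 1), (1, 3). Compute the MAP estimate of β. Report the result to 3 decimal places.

log p(β | y) = −Σ(yᵢ − βxᵢ)²/(2·4) − β²/(2·1) + const.
Setting the derivative to zero: Σxᵢ(yᵢ − βxᵢ)/4 − β/1 = 0, so β = Σxᵢyᵢ / (Σxᵢ² + σ²/τ²).
Σxᵢyᵢ = 4·8 + 4·5 + 4·8 + 2·1 + 1·3 = 89; Σxᵢ² = 53; σ²/τ² = 4.
β̂_MAP = 89 / (53 + 4) = 89/57 ≈ 1.561.

β̂_MAP = 1.561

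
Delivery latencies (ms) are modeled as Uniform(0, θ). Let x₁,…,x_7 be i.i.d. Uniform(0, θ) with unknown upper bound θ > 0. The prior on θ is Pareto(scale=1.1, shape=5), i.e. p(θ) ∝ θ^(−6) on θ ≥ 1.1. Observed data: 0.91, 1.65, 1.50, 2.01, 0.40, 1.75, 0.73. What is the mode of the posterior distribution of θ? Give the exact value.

The Uniform(0, θ) likelihood is θ^(−n) for θ ≥ max(xᵢ), zero otherwise. Here max(xᵢ) = 2.01.
Posterior ∝ θ^(−6) · θ^(−7) = θ^(−13) on θ ≥ max(1.1, 2.01) = 2.01.
This density is strictly decreasing in θ, so the posterior mode lies at the lower boundary of the support.

θ̂_MAP = 2.01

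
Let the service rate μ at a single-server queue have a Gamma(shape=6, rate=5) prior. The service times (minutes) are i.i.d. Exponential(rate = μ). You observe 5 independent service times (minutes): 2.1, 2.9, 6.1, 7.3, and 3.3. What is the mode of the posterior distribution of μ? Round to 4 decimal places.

The Exponential(rate=μ) likelihood is ∝ μ^n e^(−μΣtᵢ). Here n = 5 and Σtᵢ = 2.1 + 2.9 + 6.1 + 7.3 + 3.3 = 21.7.
Posterior ∝ μ^5e^(−5μ) · μ^5e^(−21.7μ) = μ^10e^(−26.7μ), i.e. Gamma(11, 26.7).
Mode = (a−1)/b = 10/26.7 ≈ 0.3745.

μ̂_MAP = 0.3745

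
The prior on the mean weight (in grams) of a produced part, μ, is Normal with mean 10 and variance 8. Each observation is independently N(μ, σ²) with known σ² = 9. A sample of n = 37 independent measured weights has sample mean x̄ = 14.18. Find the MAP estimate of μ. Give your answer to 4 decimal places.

n = 37, x̄ = 14.18.
For a Normal prior and Normal likelihood with known variance, the posterior is Normal; its mode equals its mean, the precision-weighted average.
Prior precision 1/σ₀² = 1/8 = 0.125; data precision n/σ² = 37/9.
μ̂ = (0.125·10 + (37/9)·14.18) / (0.125 + 37/9) = (53591/900)/(305/72) = 107182/7625 ≈ 14.0567.

μ̂_MAP = 14.0567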